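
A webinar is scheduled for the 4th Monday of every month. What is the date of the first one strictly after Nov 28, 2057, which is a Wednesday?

Dec 24, 2057

Nov 2057 starts on a Thursday; its first Monday is the 5th, so the 4th Monday is the 26th — Nov 26, 2057.
That is not after Nov 28, 2057, so look at Dec 2057.
Dec 2057 starts on a Saturday; its first Monday is the 3rd, so the 4th Monday is the 24th — Dec 24, 2057.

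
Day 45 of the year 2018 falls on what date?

Jan has 31 days (45 − 31 = 14 remain).
14 into Feb → Feb 14.

Feb 14, 2018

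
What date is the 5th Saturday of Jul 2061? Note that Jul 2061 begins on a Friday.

Jul 2061 begins on a Friday, so the first Saturday is Jul 2 (1 day later).
The 5th Saturday is 4 weeks later: 2 + 28 = 30.

Jul 30, 2061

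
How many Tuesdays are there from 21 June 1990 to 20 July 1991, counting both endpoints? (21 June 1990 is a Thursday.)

21 June 1990 is a Thursday; the first Tuesday on or after it is 26 June 1990 (5 days later).
From 26 June 1990 to 20 July 1991: 188 + 201 = 389 days (rest of 1990, to 20 July 1991 in 1991).
389 ÷ 7 = 55 full weeks with remainder 4, so 55 more Tuesdays after the first → 56.

56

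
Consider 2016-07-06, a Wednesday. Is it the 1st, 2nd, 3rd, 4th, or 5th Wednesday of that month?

Day 6 falls in week ⌈6/7⌉ of the month.
Days 1–7 hold the 1st Wednesday, 8–14 the 2nd, 15–21 the 3rd, 22–28 the 4th, 29–31 the 5th.
6 is in the range for the 1st.

1st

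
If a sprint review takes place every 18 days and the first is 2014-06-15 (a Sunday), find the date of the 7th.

2014-10-01

The 7th occurrence is 6 intervals after the first: 6 × 18 = 108 days after 2014-06-15.
June has 30 days — 15 days to the end of June leaves 93.
July has 31 days (62 left).
August has 31 days (31 left).
September has 30 days (1 left).
1 day into October → 2014-10-01.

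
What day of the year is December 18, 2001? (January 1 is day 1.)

Days in months before December: 31 + 28 + 31 + 30 + 31 + 30 + 31 + 31 + 30 + 31 + 30 = 334.
Plus 18 days into December → day 352.

352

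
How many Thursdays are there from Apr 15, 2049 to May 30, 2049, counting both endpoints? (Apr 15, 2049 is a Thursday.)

7

Apr 15, 2049 is a Thursday; the first Thursday on or after it is Apr 15, 2049.
From Apr 15, 2049 to May 30, 2049: 15 + 30 = 45 days (rest of Apr, May).
45 ÷ 7 = 6 full weeks with remainder 3, so 6 more Thursdays after the first → 7.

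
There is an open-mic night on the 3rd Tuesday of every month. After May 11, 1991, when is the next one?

May 21, 1991

May 1991 starts on a Wednesday; its first Tuesday is the 7th, so the 3rd Tuesday is the 21st — May 21, 1991.
May 21, 1991 is after May 11, 1991, so that is the next one.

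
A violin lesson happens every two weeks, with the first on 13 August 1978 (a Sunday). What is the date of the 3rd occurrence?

10 September 1978

The 3rd occurrence is 2 intervals after the first: 2 × 14 = 28 days after 13 August 1978.
August has 31 days — 18 days to the end of August leaves 10.
10 days into September → 10 September 1978.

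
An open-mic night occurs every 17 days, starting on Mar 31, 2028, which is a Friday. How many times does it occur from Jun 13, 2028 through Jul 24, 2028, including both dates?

Occurrences land 17·i days after Mar 31, 2028 for i = 0, 1, 2, …
Jun 13, 2028 is 74 days after the start; 74 ÷ 17 = 4 remainder 6; since the remainder is 6, round up to i = 5. First occurrence in the window: #6 on Jun 24, 2028 (5×17 = 85 days in).
Jul 24, 2028 is 115 days after the start; 115 ÷ 17 = 6 remainder 13. Last occurrence in the window: #7 on Jul 11, 2028.
Occurrences #6 through #7: 2 in total.

2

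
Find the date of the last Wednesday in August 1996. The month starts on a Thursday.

August 28, 1996

August 1996 begins on a Thursday, so the first Wednesday is August 7 (6 days later).
August 1996 has 31 days. Adding weeks: 7, 14, 21, 28 — the last one ≤ 31 is the 28th.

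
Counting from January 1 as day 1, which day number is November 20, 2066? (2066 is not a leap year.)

324

Days in months before November: 31 + 28 + 31 + 30 + 31 + 30 + 31 + 31 + 30 + 31 = 304.
Plus 20 days into November → day 324.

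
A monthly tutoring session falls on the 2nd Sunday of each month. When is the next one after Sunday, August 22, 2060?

September 12, 2060

August 2060 starts on a Sunday; its first Sunday is the 1st, so the 2nd Sunday is the 8th — August 8, 2060.
That is not after August 22, 2060, so look at September 2060.
September 2060 starts on a Wednesday; its first Sunday is the 5th, so the 2nd Sunday is the 12th — September 12, 2060.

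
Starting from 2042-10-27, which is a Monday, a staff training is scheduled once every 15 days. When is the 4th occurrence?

The 4th occurrence is 3 intervals after the first: 3 × 15 = 45 days after 2042-10-27.
October has 31 days — 4 days to the end of October leaves 41.
November has 30 days (11 left).
11 days into December → 2042-12-11.

2042-12-11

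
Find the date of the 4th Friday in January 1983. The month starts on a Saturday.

January 28, 1983

January 1983 begins on a Saturday, so the first Friday is January 7 (6 days later).
The 4th Friday is 3 weeks later: 7 + 21 = 28.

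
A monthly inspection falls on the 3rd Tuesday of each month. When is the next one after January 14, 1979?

January 16, 1979

January 1979 starts on a Monday; its first Tuesday is the 2nd, so the 3rd Tuesday is the 16th — January 16, 1979.
January 16, 1979 is after January 14, 1979, so that is the next one.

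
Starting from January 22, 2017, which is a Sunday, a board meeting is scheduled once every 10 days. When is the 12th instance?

The 12th occurrence is 11 intervals after the first: 11 × 10 = 110 days after January 22, 2017.
January has 31 days — 9 days to the end of January leaves 101.
February has 28 days (73 left).
March has 31 days (42 left).
April has 30 days (12 left).
12 days into May → May 12, 2017.

May 12, 2017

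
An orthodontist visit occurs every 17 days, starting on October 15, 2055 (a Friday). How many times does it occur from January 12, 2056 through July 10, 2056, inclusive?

10

Occurrences land 17·i days after October 15, 2055 for i = 0, 1, 2, …
January 12, 2056 is 89 days after the start; 89 ÷ 17 = 5 remainder 4; since the remainder is 4, round up to i = 6. First occurrence in the window: #7 on January 25, 2056 (6×17 = 102 days in).
July 10, 2056 is 269 days after the start; 269 ÷ 17 = 15 remainder 14. Last occurrence in the window: #16 on June 26, 2056.
Occurrences #7 through #16: 10 in total.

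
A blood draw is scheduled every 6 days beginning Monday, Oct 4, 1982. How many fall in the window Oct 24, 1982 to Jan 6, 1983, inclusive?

12

Occurrences land 6·i days after Oct 4, 1982 for i = 0, 1, 2, …
Oct 24, 1982 is 20 days after the start; 20 ÷ 6 = 3 remainder 2; since the remainder is 2, round up to i = 4. First occurrence in the window: #5 on Oct 28, 1982 (4×6 = 24 days in).
Jan 6, 1983 is 94 days after the start; 94 ÷ 6 = 15 remainder 4. Last occurrence in the window: #16 on Jan 2, 1983.
Occurrences #5 through #16: 12 in total.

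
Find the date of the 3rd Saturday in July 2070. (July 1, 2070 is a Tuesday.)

July 2070 begins on a Tuesday, so the first Saturday is July 5 (4 days later).
The 3rd Saturday is 2 weeks later: 5 + 14 = 19.

July 19, 2070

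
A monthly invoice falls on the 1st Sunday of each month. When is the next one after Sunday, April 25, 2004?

April 2004 starts on a Thursday, so its 1st Sunday is April 4, 2004 (3 days in).
That is not after April 25, 2004, so look at May 2004.
May 2004 starts on a Saturday, so its 1st Sunday is May 2, 2004 (1 day in).

May 2, 2004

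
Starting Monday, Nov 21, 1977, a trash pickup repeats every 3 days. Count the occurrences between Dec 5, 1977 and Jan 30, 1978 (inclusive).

Occurrences land 3·i days after Nov 21, 1977 for i = 0, 1, 2, …
Dec 5, 1977 is 14 days after the start; 14 ÷ 3 = 4 remainder 2; since the remainder is 2, round up to i = 5. First occurrence in the window: #6 on Dec 6, 1977 (5×3 = 15 days in).
Jan 30, 1978 is 70 days after the start; 70 ÷ 3 = 23 remainder 1. Last occurrence in the window: #24 on Jan 29, 1978.
Occurrences #6 through #24: 19 in total.

19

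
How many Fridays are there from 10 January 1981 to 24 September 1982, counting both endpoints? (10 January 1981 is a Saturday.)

89

10 January 1981 is a Saturday; the first Friday on or after it is 16 January 1981 (6 days later).
From 16 January 1981 to 24 September 1982: 349 + 267 = 616 days (rest of 1981, to 24 September 1982 in 1982).
616 ÷ 7 = 88 full weeks with remainder 0, so 88 more Fridays after the first → 89.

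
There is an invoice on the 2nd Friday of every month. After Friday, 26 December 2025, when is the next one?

December 2025 starts on a Monday; its first Friday is the 5th, so the 2nd Friday is the 12th — 12 December 2025.
That is not after 26 December 2025, so look at January 2026.
January 2026 starts on a Thursday; its first Friday is the 2nd, so the 2nd Friday is the 9th — 9 January 2026.

9 January 2026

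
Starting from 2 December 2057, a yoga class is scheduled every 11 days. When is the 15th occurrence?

The 15th occurrence is 14 intervals after the first: 14 × 11 = 154 days after 2 December 2057.
December has 31 days — 29 days to the end of December leaves 125.
January has 31 days (94 left).
February has 28 days (66 left).
March has 31 days (35 left).
April has 30 days (5 left).
5 days into May → 5 May 2058.

5 May 2058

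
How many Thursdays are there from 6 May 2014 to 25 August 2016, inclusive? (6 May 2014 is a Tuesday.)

121

6 May 2014 is a Tuesday; the first Thursday on or after it is 8 May 2014 (2 days later).
From 8 May 2014 to 25 August 2016: 237 + 365 + 238 = 840 days (rest of 2014, 2015, to 25 August 2016 in 2016).
840 ÷ 7 = 120 full weeks with remainder 0, so 120 more Thursdays after the first → 121.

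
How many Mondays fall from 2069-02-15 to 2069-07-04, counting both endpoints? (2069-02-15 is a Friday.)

20

2069-02-15 is a Friday; the first Monday on or after it is 2069-02-18 (3 days later).
From 2069-02-18 to 2069-07-04: 10 + 31 + 30 + 31 + 30 + 4 = 136 days (rest of February, March, April, May, June, July).
136 ÷ 7 = 19 full weeks with remainder 3, so 19 more Mondays after the first → 20.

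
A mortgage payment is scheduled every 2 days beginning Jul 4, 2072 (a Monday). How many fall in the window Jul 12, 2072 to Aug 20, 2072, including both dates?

20

Occurrences land 2·i days after Jul 4, 2072 for i = 0, 1, 2, …
Jul 12, 2072 is 8 days after the start; 8 ÷ 2 = 4 remainder 0. First occurrence in the window: #5 on Jul 12, 2072 (4×2 = 8 days in).
Aug 20, 2072 is 47 days after the start; 47 ÷ 2 = 23 remainder 1. Last occurrence in the window: #24 on Aug 19, 2072.
Occurrences #5 through #24: 20 in total.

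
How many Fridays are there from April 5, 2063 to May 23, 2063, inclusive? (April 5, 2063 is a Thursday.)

7

April 5, 2063 is a Thursday; the first Friday on or after it is April 6, 2063 (1 day later).
From April 6, 2063 to May 23, 2063: 24 + 23 = 47 days (rest of April, May).
47 ÷ 7 = 6 full weeks with remainder 5, so 6 more Fridays after the first → 7.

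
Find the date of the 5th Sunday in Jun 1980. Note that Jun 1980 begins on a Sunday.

Jun 29, 1980

Jun 1980 begins on a Sunday, so the first Sunday is Jun 1.
The 5th Sunday is 4 weeks later: 1 + 28 = 29.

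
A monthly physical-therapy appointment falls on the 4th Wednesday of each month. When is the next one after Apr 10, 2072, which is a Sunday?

Apr 2072 starts on a Friday; its first Wednesday is the 6th, so the 4th Wednesday is the 27th — Apr 27, 2072.
Apr 27, 2072 is after Apr 10, 2072, so that is the next one.

Apr 27, 2072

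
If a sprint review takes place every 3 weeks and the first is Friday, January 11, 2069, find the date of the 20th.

February 14, 2070

The 20th occurrence is 19 intervals after the first: 19 × 21 = 399 days after January 11, 2069.
January has 31 days — 20 days to the end of January leaves 379.
February has 28 days (351 left).
March has 31 days (320 left).
April has 30 days (290 left).
May has 31 days (259 left).
June has 30 days (229 left).
July has 31 days (198 left).
August has 31 days (167 left).
September has 30 days (137 left).
October has 31 days (106 left).
November has 30 days (76 left).
December has 31 days (45 left).
January has 31 days (14 left).
14 days into February → February 14, 2070.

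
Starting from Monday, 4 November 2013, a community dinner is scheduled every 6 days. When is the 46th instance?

The 46th occurrence is 45 intervals after the first: 45 × 6 = 270 days after 4 November 2013.
November has 30 days — 26 days to the end of November leaves 244.
December has 31 days (213 left).
January has 31 days (182 left).
February has 28 days (154 left).
March has 31 days (123 left).
April has 30 days (93 left).
May has 31 days (62 left).
June has 30 days (32 left).
July has 31 days (1 left).
1 day into August → 1 August 2014.

1 August 2014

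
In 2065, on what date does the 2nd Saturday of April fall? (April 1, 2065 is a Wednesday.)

April 11, 2065

April 2065 begins on a Wednesday, so the first Saturday is April 4 (3 days later).
The 2nd Saturday is 1 weeks later: 4 + 7 = 11.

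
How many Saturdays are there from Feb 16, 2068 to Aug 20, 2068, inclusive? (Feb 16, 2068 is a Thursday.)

27

Feb 16, 2068 is a Thursday; the first Saturday on or after it is Feb 18, 2068 (2 days later).
From Feb 18, 2068 to Aug 20, 2068: 11 + 31 + 30 + 31 + 30 + 31 + 20 = 184 days (rest of Feb, Mar, Apr, May, Jun, Jul, Aug).
184 ÷ 7 = 26 full weeks with remainder 2, so 26 more Saturdays after the first → 27.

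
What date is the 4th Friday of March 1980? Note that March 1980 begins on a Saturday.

1980-03-28

March 1980 begins on a Saturday, so the first Friday is March 7 (6 days later).
The 4th Friday is 3 weeks later: 7 + 21 = 28.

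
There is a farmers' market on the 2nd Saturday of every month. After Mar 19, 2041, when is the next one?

Apr 13, 2041

Mar 2041 starts on a Friday; its first Saturday is the 2nd, so the 2nd Saturday is the 9th — Mar 9, 2041.
That is not after Mar 19, 2041, so look at Apr 2041.
Apr 2041 starts on a Monday; its first Saturday is the 6th, so the 2nd Saturday is the 13th — Apr 13, 2041.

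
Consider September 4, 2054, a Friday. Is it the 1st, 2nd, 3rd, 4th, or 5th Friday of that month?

1st

Day 4 falls in week ⌈4/7⌉ of the month.
Days 1–7 hold the 1st Friday, 8–14 the 2nd, 15–21 the 3rd, 22–28 the 4th, 29–31 the 5th.
4 is in the range for the 1st.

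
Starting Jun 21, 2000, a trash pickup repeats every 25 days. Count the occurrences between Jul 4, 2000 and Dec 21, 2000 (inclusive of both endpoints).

7

Occurrences land 25·i days after Jun 21, 2000 for i = 0, 1, 2, …
Jul 4, 2000 is 13 days after the start; 13 ÷ 25 = 0 remainder 13; since the remainder is 13, round up to i = 1. First occurrence in the window: #2 on Jul 16, 2000 (1×25 = 25 days in).
Dec 21, 2000 is 183 days after the start; 183 ÷ 25 = 7 remainder 8. Last occurrence in the window: #8 on Dec 13, 2000.
Occurrences #2 through #8: 7 in total.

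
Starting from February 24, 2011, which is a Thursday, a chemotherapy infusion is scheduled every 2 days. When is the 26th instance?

The 26th occurrence is 25 intervals after the first: 25 × 2 = 50 days after February 24, 2011.
February has 28 days — 4 days to the end of February leaves 46.
March has 31 days (15 left).
15 days into April → April 15, 2011.

April 15, 2011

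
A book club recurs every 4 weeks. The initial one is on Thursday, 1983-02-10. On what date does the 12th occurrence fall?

1983-12-15

The 12th occurrence is 11 intervals after the first: 11 × 28 = 308 days after 1983-02-10.
February has 28 days — 18 days to the end of February leaves 290.
March has 31 days (259 left).
April has 30 days (229 left).
May has 31 days (198 left).
June has 30 days (168 left).
July has 31 days (137 left).
August has 31 days (106 left).
September has 30 days (76 left).
October has 31 days (45 left).
November has 30 days (15 left).
15 days into December → 1983-12-15.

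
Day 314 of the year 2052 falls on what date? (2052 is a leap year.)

November 9, 2052

January has 31 days (314 − 31 = 283 remain).
February has 29 days (283 − 29 = 254 remain).
March has 31 days (254 − 31 = 223 remain).
April has 30 days (223 − 30 = 193 remain).
May has 31 days (193 − 31 = 162 remain).
June has 30 days (162 − 30 = 132 remain).
July has 31 days (132 − 31 = 101 remain).
August has 31 days (101 − 31 = 70 remain).
September has 30 days (70 − 30 = 40 remain).
October has 31 days (40 − 31 = 9 remain).
9 into November → November 9.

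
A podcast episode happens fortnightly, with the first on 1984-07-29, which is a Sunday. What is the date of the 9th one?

1984-11-18

The 9th occurrence is 8 intervals after the first: 8 × 14 = 112 days after 1984-07-29.
July has 31 days — 2 days to the end of July leaves 110.
August has 31 days (79 left).
September has 30 days (49 left).
October has 31 days (18 left).
18 days into November → 1984-11-18.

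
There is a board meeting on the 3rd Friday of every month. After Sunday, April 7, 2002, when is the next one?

April 2002 starts on a Monday; its first Friday is the 5th, so the 3rd Friday is the 19th — April 19, 2002.
April 19, 2002 is after April 7, 2002, so that is the next one.

April 19, 2002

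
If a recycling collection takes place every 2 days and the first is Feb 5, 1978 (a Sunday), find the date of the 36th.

Apr 16, 1978

The 36th occurrence is 35 intervals after the first: 35 × 2 = 70 days after Feb 5, 1978.
Feb has 28 days — 23 days to the end of Feb leaves 47.
Mar has 31 days (16 left).
16 days into Apr → Apr 16, 1978.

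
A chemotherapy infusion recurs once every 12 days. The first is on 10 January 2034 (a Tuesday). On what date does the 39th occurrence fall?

The 39th occurrence is 38 intervals after the first: 38 × 12 = 456 days after 10 January 2034.
January has 31 days — 21 days to the end of January leaves 435.
From end of January to end of 2034 is 334 days (101 left).
January has 31 days (70 left).
February has 28 days (42 left).
March has 31 days (11 left).
11 days into April → 11 April 2035.

11 April 2035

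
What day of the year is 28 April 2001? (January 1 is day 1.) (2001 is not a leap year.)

Days in months before April: 31 + 28 + 31 = 90.
Plus 28 days into April → day 118.

118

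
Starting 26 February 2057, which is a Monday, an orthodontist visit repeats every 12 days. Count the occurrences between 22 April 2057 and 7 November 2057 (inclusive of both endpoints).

17

Occurrences land 12·i days after 26 February 2057 for i = 0, 1, 2, …
22 April 2057 is 55 days after the start; 55 ÷ 12 = 4 remainder 7; since the remainder is 7, round up to i = 5. First occurrence in the window: #6 on 27 April 2057 (5×12 = 60 days in).
7 November 2057 is 254 days after the start; 254 ÷ 12 = 21 remainder 2. Last occurrence in the window: #22 on 5 November 2057.
Occurrences #6 through #22: 17 in total.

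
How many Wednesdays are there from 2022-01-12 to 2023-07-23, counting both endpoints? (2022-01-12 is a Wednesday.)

80

2022-01-12 is a Wednesday; the first Wednesday on or after it is 2022-01-12.
From 2022-01-12 to 2023-07-23: 353 + 204 = 557 days (rest of 2022, to 2023-07-23 in 2023).
557 ÷ 7 = 79 full weeks with remainder 4, so 79 more Wednesdays after the first → 80.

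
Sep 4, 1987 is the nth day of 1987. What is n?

Days in months before Sep: 31 + 28 + 31 + 30 + 31 + 30 + 31 + 31 = 243.
Plus 4 days into Sep → day 247.

247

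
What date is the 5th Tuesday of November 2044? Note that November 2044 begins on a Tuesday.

2044-11-29

November 2044 begins on a Tuesday, so the first Tuesday is November 1.
The 5th Tuesday is 4 weeks later: 1 + 28 = 29.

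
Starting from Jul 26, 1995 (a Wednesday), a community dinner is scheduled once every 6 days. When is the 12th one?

Sep 30, 1995

The 12th occurrence is 11 intervals after the first: 11 × 6 = 66 days after Jul 26, 1995.
Jul has 31 days — 5 days to the end of Jul leaves 61.
Aug has 31 days (30 left).
30 days into Sep → Sep 30, 1995.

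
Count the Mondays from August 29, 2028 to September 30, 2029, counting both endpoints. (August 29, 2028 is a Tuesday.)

56

August 29, 2028 is a Tuesday; the first Monday on or after it is September 4, 2028 (6 days later).
From September 4, 2028 to September 30, 2029: 118 + 273 = 391 days (rest of 2028, to September 30, 2029 in 2029).
391 ÷ 7 = 55 full weeks with remainder 6, so 55 more Mondays after the first → 56.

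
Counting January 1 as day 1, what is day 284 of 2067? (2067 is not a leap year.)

January has 31 days (284 − 31 = 253 remain).
February has 28 days (253 − 28 = 225 remain).
March has 31 days (225 − 31 = 194 remain).
April has 30 days (194 − 30 = 164 remain).
May has 31 days (164 − 31 = 133 remain).
June has 30 days (133 − 30 = 103 remain).
July has 31 days (103 − 31 = 72 remain).
August has 31 days (72 − 31 = 41 remain).
September has 30 days (41 − 30 = 11 remain).
11 into October → October 11.

2067-10-11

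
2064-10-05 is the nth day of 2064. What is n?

Days in months before October: 31 + 29 + 31 + 30 + 31 + 30 + 31 + 31 + 30 = 274.
Plus 5 days into October → day 279.

279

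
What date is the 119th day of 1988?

1988-04-28

January has 31 days (119 − 31 = 88 remain).
February has 29 days (88 − 29 = 59 remain).
March has 31 days (59 − 31 = 28 remain).
28 into April → April 28.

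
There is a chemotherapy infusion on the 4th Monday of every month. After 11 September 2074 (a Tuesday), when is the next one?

24 September 2074

September 2074 starts on a Saturday; its first Monday is the 3rd, so the 4th Monday is the 24th — 24 September 2074.
24 September 2074 is after 11 September 2074, so that is the next one.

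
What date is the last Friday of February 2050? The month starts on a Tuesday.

2050-02-25

February 2050 begins on a Tuesday, so the first Friday is February 4 (3 days later).
February 2050 has 28 days. Adding weeks: 4, 11, 18, 25 — the last one ≤ 28 is the 25th.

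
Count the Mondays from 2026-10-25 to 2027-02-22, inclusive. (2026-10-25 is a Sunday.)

2026-10-25 is a Sunday; the first Monday on or after it is 2026-10-26 (1 day later).
From 2026-10-26 to 2027-02-22: 5 + 30 + 31 + 31 + 22 = 119 days (rest of October, November, December, January, February).
119 ÷ 7 = 17 full weeks with remainder 0, so 17 more Mondays after the first → 18.

18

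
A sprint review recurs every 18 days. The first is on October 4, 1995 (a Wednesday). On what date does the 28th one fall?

February 1, 1997

The 28th occurrence is 27 intervals after the first: 27 × 18 = 486 days after October 4, 1995.
October has 31 days — 27 days to the end of October leaves 459.
From end of October to end of 1995 is 61 days (398 left).
1996 has 366 days (32 left).
January has 31 days (1 left).
1 day into February → February 1, 1997.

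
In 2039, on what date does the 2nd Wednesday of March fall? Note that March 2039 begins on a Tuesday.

March 9, 2039

March 2039 begins on a Tuesday, so the first Wednesday is March 2 (1 day later).
The 2nd Wednesday is 1 weeks later: 2 + 7 = 9.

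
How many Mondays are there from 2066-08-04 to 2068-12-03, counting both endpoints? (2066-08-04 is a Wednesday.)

2066-08-04 is a Wednesday; the first Monday on or after it is 2066-08-09 (5 days later).
From 2066-08-09 to 2068-12-03: 144 + 365 + 338 = 847 days (rest of 2066, 2067, to 2068-12-03 in 2068).
847 ÷ 7 = 121 full weeks with remainder 0, so 121 more Mondays after the first → 122.

122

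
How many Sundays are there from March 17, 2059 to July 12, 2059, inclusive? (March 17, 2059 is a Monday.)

16

March 17, 2059 is a Monday; the first Sunday on or after it is March 23, 2059 (6 days later).
From March 23, 2059 to July 12, 2059: 8 + 30 + 31 + 30 + 12 = 111 days (rest of March, April, May, June, July).
111 ÷ 7 = 15 full weeks with remainder 6, so 15 more Sundays after the first → 16.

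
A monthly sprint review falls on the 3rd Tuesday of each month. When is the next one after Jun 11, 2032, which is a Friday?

Jun 2032 starts on a Tuesday; its first Tuesday is the 1st, so the 3rd Tuesday is the 15th — Jun 15, 2032.
Jun 15, 2032 is after Jun 11, 2032, so that is the next one.

Jun 15, 2032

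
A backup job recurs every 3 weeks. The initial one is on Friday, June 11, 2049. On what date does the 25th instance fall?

October 28, 2050

The 25th occurrence is 24 intervals after the first: 24 × 21 = 504 days after June 11, 2049.
June has 30 days — 19 days to the end of June leaves 485.
From end of June to end of 2049 is 184 days (301 left).
January has 31 days (270 left).
February has 28 days (242 left).
March has 31 days (211 left).
April has 30 days (181 left).
May has 31 days (150 left).
June has 30 days (120 left).
July has 31 days (89 left).
August has 31 days (58 left).
September has 30 days (28 left).
28 days into October → October 28, 2050.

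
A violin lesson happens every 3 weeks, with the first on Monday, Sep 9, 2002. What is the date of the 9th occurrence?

The 9th occurrence is 8 intervals after the first: 8 × 21 = 168 days after Sep 9, 2002.
Sep has 30 days — 21 days to the end of Sep leaves 147.
Oct has 31 days (116 left).
Nov has 30 days (86 left).
Dec has 31 days (55 left).
Jan has 31 days (24 left).
24 days into Feb → Feb 24, 2003.

Feb 24, 2003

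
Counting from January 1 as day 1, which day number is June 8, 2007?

Days in months before June: 31 + 28 + 31 + 30 + 31 = 151.
Plus 8 days into June → day 159.

159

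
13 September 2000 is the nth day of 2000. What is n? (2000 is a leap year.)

257

Days in months before September: 31 + 29 + 31 + 30 + 31 + 30 + 31 + 31 = 244.
Plus 13 days into September → day 257.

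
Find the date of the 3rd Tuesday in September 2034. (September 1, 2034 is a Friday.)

19 September 2034

September 2034 begins on a Friday, so the first Tuesday is September 5 (4 days later).
The 3rd Tuesday is 2 weeks later: 5 + 14 = 19.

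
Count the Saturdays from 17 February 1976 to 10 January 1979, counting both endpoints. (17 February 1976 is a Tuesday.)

151

17 February 1976 is a Tuesday; the first Saturday on or after it is 21 February 1976 (4 days later).
From 21 February 1976 to 10 January 1979: 314 + 365 + 365 + 10 = 1054 days (rest of 1976, 1977, 1978, to 10 January 1979 in 1979).
1054 ÷ 7 = 150 full weeks with remainder 4, so 150 more Saturdays after the first → 151.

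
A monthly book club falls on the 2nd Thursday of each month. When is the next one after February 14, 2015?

February 2015 starts on a Sunday; its first Thursday is the 5th, so the 2nd Thursday is the 12th — February 12, 2015.
That is not after February 14, 2015, so look at March 2015.
March 2015 starts on a Sunday; its first Thursday is the 5th, so the 2nd Thursday is the 12th — March 12, 2015.

March 12, 2015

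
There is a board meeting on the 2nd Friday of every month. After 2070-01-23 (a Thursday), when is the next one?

January 2070 starts on a Wednesday; its first Friday is the 3rd, so the 2nd Friday is the 10th — 2070-01-10.
That is not after 2070-01-23, so look at February 2070.
February 2070 starts on a Saturday; its first Friday is the 7th, so the 2nd Friday is the 14th — 2070-02-14.

2070-02-14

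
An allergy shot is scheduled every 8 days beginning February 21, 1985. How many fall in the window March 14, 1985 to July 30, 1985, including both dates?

17

Occurrences land 8·i days after February 21, 1985 for i = 0, 1, 2, …
March 14, 1985 is 21 days after the start; 21 ÷ 8 = 2 remainder 5; since the remainder is 5, round up to i = 3. First occurrence in the window: #4 on March 17, 1985 (3×8 = 24 days in).
July 30, 1985 is 159 days after the start; 159 ÷ 8 = 19 remainder 7. Last occurrence in the window: #20 on July 23, 1985.
Occurrences #4 through #20: 17 in total.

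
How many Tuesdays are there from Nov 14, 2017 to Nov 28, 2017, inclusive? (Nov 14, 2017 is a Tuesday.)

3

Nov 14, 2017 is a Tuesday; the first Tuesday on or after it is Nov 14, 2017.
From Nov 14, 2017 to Nov 28, 2017 is 28 − 14 = 14 days.
14 ÷ 7 = 2 full weeks with remainder 0, so 2 more Tuesdays after the first → 3.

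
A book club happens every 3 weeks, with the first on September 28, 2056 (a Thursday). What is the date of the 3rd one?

The 3rd occurrence is 2 intervals after the first: 2 × 21 = 42 days after September 28, 2056.
September has 30 days — 2 days to the end of September leaves 40.
October has 31 days (9 left).
9 days into November → November 9, 2056.

November 9, 2056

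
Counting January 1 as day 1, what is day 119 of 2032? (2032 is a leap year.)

April 28, 2032

January has 31 days (119 − 31 = 88 remain).
February has 29 days (88 − 29 = 59 remain).
March has 31 days (59 − 31 = 28 remain).
28 into April → April 28.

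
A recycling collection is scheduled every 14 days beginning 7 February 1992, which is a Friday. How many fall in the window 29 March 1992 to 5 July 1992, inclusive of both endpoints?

7

Occurrences land 14·i days after 7 February 1992 for i = 0, 1, 2, …
29 March 1992 is 51 days after the start; 51 ÷ 14 = 3 remainder 9; since the remainder is 9, round up to i = 4. First occurrence in the window: #5 on 3 April 1992 (4×14 = 56 days in).
5 July 1992 is 149 days after the start; 149 ÷ 14 = 10 remainder 9. Last occurrence in the window: #11 on 26 June 1992.
Occurrences #5 through #11: 7 in total.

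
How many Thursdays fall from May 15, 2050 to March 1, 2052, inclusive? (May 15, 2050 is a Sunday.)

May 15, 2050 is a Sunday; the first Thursday on or after it is May 19, 2050 (4 days later).
From May 19, 2050 to March 1, 2052: 226 + 365 + 61 = 652 days (rest of 2050, 2051, to March 1, 2052 in 2052).
652 ÷ 7 = 93 full weeks with remainder 1, so 93 more Thursdays after the first → 94.

94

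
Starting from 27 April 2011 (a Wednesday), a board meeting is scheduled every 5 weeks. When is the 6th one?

19 October 2011

The 6th occurrence is 5 intervals after the first: 5 × 35 = 175 days after 27 April 2011.
April has 30 days — 3 days to the end of April leaves 172.
May has 31 days (141 left).
June has 30 days (111 left).
July has 31 days (80 left).
August has 31 days (49 left).
September has 30 days (19 left).
19 days into October → 19 October 2011.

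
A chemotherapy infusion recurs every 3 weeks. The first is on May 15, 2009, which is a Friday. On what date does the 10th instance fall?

The 10th occurrence is 9 intervals after the first: 9 × 21 = 189 days after May 15, 2009.
May has 31 days — 16 days to the end of May leaves 173.
Jun has 30 days (143 left).
Jul has 31 days (112 left).
Aug has 31 days (81 left).
Sep has 30 days (51 left).
Oct has 31 days (20 left).
20 days into Nov → Nov 20, 2009.

Nov 20, 2009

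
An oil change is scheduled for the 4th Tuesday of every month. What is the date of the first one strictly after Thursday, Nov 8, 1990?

Nov 1990 starts on a Thursday; its first Tuesday is the 6th, so the 4th Tuesday is the 27th — Nov 27, 1990.
Nov 27, 1990 is after Nov 8, 1990, so that is the next one.

Nov 27, 1990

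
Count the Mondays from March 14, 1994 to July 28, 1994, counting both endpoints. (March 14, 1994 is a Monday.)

March 14, 1994 is a Monday; the first Monday on or after it is March 14, 1994.
From March 14, 1994 to July 28, 1994: 17 + 30 + 31 + 30 + 28 = 136 days (rest of March, April, May, June, July).
136 ÷ 7 = 19 full weeks with remainder 3, so 19 more Mondays after the first → 20.

20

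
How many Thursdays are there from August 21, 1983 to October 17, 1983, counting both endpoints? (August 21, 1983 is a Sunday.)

8

August 21, 1983 is a Sunday; the first Thursday on or after it is August 25, 1983 (4 days later).
From August 25, 1983 to October 17, 1983: 6 + 30 + 17 = 53 days (rest of August, September, October).
53 ÷ 7 = 7 full weeks with remainder 4, so 7 more Thursdays after the first → 8.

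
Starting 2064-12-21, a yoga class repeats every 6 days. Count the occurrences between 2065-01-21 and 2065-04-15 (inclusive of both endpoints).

Occurrences land 6·i days after 2064-12-21 for i = 0, 1, 2, …
2065-01-21 is 31 days after the start; 31 ÷ 6 = 5 remainder 1; since the remainder is 1, round up to i = 6. First occurrence in the window: #7 on 2065-01-26 (6×6 = 36 days in).
2065-04-15 is 115 days after the start; 115 ÷ 6 = 19 remainder 1. Last occurrence in the window: #20 on 2065-04-14.
Occurrences #7 through #20: 14 in total.

14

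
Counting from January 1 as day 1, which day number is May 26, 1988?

Days in months before May: 31 + 29 + 31 + 30 = 121.
Plus 26 days into May → day 147.

147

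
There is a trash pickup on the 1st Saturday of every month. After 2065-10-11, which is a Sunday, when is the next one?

October 2065 starts on a Thursday, so its 1st Saturday is 2065-10-03 (2 days in).
That is not after 2065-10-11, so look at November 2065.
November 2065 starts on a Sunday, so its 1st Saturday is 2065-11-07 (6 days in).

2065-11-07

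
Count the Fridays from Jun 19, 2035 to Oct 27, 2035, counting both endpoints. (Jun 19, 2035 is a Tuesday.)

Jun 19, 2035 is a Tuesday; the first Friday on or after it is Jun 22, 2035 (3 days later).
From Jun 22, 2035 to Oct 27, 2035: 8 + 31 + 31 + 30 + 27 = 127 days (rest of Jun, Jul, Aug, Sep, Oct).
127 ÷ 7 = 18 full weeks with remainder 1, so 18 more Fridays after the first → 19.

19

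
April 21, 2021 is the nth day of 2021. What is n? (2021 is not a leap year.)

111

Days in months before April: 31 + 28 + 31 = 90.
Plus 21 days into April → day 111.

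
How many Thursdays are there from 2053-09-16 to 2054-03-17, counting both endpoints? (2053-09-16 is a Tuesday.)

26

2053-09-16 is a Tuesday; the first Thursday on or after it is 2053-09-18 (2 days later).
From 2053-09-18 to 2054-03-17: 12 + 31 + 30 + 31 + 31 + 28 + 17 = 180 days (rest of September, October, November, December, January, February, March).
180 ÷ 7 = 25 full weeks with remainder 5, so 25 more Thursdays after the first → 26.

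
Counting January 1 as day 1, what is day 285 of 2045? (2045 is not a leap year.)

January has 31 days (285 − 31 = 254 remain).
February has 28 days (254 − 28 = 226 remain).
March has 31 days (226 − 31 = 195 remain).
April has 30 days (195 − 30 = 165 remain).
May has 31 days (165 − 31 = 134 remain).
June has 30 days (134 − 30 = 104 remain).
July has 31 days (104 − 31 = 73 remain).
August has 31 days (73 − 31 = 42 remain).
September has 30 days (42 − 30 = 12 remain).
12 into October → October 12.

October 12, 2045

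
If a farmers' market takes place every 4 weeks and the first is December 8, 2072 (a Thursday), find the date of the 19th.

April 26, 2074

The 19th occurrence is 18 intervals after the first: 18 × 28 = 504 days after December 8, 2072.
December has 31 days — 23 days to the end of December leaves 481.
2073 has 365 days (116 left).
January has 31 days (85 left).
February has 28 days (57 left).
March has 31 days (26 left).
26 days into April → April 26, 2074.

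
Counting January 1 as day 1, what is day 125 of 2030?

May 5, 2030

January has 31 days (125 − 31 = 94 remain).
February has 28 days (94 − 28 = 66 remain).
March has 31 days (66 − 31 = 35 remain).
April has 30 days (35 − 30 = 5 remain).
5 into May → May 5.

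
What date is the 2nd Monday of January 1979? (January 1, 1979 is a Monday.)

January 1979 begins on a Monday, so the first Monday is January 1.
The 2nd Monday is 1 weeks later: 1 + 7 = 8.

8 January 1979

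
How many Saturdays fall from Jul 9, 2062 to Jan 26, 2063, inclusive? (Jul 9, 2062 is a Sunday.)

28

Jul 9, 2062 is a Sunday; the first Saturday on or after it is Jul 15, 2062 (6 days later).
From Jul 15, 2062 to Jan 26, 2063: 16 + 31 + 30 + 31 + 30 + 31 + 26 = 195 days (rest of Jul, Aug, Sep, Oct, Nov, Dec, Jan).
195 ÷ 7 = 27 full weeks with remainder 6, so 27 more Saturdays after the first → 28.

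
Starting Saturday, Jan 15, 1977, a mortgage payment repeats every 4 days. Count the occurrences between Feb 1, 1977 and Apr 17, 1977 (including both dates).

19

Occurrences land 4·i days after Jan 15, 1977 for i = 0, 1, 2, …
Feb 1, 1977 is 17 days after the start; 17 ÷ 4 = 4 remainder 1; since the remainder is 1, round up to i = 5. First occurrence in the window: #6 on Feb 4, 1977 (5×4 = 20 days in).
Apr 17, 1977 is 92 days after the start; 92 ÷ 4 = 23 remainder 0. Last occurrence in the window: #24 on Apr 17, 1977.
Occurrences #6 through #24: 19 in total.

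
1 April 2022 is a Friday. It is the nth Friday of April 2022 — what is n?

1st

Day 1 falls in week ⌈1/7⌉ of the month.
Days 1–7 hold the 1st Friday, 8–14 the 2nd, 15–21 the 3rd, 22–28 the 4th, 29–31 the 5th.
1 is in the range for the 1st.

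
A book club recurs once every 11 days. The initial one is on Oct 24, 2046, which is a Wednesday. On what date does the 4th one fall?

Nov 26, 2046

The 4th occurrence is 3 intervals after the first: 3 × 11 = 33 days after Oct 24, 2046.
Oct has 31 days — 7 days to the end of Oct leaves 26.
26 days into Nov → Nov 26, 2046.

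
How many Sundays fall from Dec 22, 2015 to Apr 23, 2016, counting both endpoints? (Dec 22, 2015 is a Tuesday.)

Dec 22, 2015 is a Tuesday; the first Sunday on or after it is Dec 27, 2015 (5 days later).
From Dec 27, 2015 to Apr 23, 2016: 4 + 31 + 29 + 31 + 23 = 118 days (rest of Dec, Jan, Feb, Mar, Apr).
118 ÷ 7 = 16 full weeks with remainder 6, so 16 more Sundays after the first → 17.

17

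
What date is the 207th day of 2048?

2048-07-25

January has 31 days (207 − 31 = 176 remain).
February has 29 days (176 − 29 = 147 remain).
March has 31 days (147 − 31 = 116 remain).
April has 30 days (116 − 30 = 86 remain).
May has 31 days (86 − 31 = 55 remain).
June has 30 days (55 − 30 = 25 remain).
25 into July → July 25.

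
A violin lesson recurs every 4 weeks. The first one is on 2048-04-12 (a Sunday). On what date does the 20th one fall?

2049-09-26

The 20th occurrence is 19 intervals after the first: 19 × 28 = 532 days after 2048-04-12.
April has 30 days — 18 days to the end of April leaves 514.
From end of April to end of 2048 is 245 days (269 left).
January has 31 days (238 left).
February has 28 days (210 left).
March has 31 days (179 left).
April has 30 days (149 left).
May has 31 days (118 left).
June has 30 days (88 left).
July has 31 days (57 left).
August has 31 days (26 left).
26 days into September → 2049-09-26.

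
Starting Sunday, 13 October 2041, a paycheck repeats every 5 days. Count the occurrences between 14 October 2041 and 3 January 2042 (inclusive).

16

Occurrences land 5·i days after 13 October 2041 for i = 0, 1, 2, …
14 October 2041 is 1 day after the start; 1 ÷ 5 = 0 remainder 1; since the remainder is 1, round up to i = 1. First occurrence in the window: #2 on 18 October 2041 (1×5 = 5 days in).
3 January 2042 is 82 days after the start; 82 ÷ 5 = 16 remainder 2. Last occurrence in the window: #17 on 1 January 2042.
Occurrences #2 through #17: 16 in total.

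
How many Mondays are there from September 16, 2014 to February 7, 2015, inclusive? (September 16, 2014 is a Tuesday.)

September 16, 2014 is a Tuesday; the first Monday on or after it is September 22, 2014 (6 days later).
From September 22, 2014 to February 7, 2015: 8 + 31 + 30 + 31 + 31 + 7 = 138 days (rest of September, October, November, December, January, February).
138 ÷ 7 = 19 full weeks with remainder 5, so 19 more Mondays after the first → 20.

20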